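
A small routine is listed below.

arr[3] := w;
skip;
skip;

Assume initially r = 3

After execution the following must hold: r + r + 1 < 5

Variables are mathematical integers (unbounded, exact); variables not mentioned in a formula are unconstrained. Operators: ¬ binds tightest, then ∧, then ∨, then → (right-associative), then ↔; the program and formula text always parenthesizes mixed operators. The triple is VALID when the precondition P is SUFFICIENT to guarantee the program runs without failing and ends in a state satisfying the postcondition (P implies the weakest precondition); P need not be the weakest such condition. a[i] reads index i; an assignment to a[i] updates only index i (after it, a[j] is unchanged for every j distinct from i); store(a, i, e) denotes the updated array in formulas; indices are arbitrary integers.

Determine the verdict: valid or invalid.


Working backward. After the program, the postcondition r + r + 1 < 5 must hold; in canonical form it is 2*r < 4.
Before skip: 2*r < 4
Before skip: 2*r < 4
Before arr[3] := w: 2*r < 4
The weakest precondition is 2*r < 4.
Check whether r = 3 implies it.
Countermodel: at the initial state r = 3, the precondition holds but the weakest precondition fails.
Answer: invalid


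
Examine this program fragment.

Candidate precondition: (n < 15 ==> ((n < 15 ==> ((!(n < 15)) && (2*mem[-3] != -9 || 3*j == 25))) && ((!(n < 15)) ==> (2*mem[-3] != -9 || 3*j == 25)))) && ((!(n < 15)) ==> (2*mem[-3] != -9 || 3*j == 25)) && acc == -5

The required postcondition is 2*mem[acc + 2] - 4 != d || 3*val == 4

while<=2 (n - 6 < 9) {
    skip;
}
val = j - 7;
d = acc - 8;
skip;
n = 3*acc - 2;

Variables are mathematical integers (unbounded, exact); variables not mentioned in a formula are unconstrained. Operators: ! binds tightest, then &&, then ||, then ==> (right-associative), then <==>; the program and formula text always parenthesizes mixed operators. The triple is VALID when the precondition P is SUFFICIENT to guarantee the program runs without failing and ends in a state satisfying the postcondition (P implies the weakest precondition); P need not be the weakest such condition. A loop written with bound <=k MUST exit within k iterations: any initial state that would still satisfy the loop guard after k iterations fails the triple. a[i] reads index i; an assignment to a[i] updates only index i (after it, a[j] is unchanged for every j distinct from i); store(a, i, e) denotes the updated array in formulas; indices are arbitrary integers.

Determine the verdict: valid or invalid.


Working backward. After the program, the postcondition 2*mem[acc + 2] - 4 != d || 3*val == 4 must hold; in canonical form it is 2*mem[acc + 2] != d + 4 || 3*val == 4.
Before n := 3*acc - 2: 2*mem[acc + 2] != d + 4 || 3*val == 4
Before skip: 2*mem[acc + 2] != d + 4 || 3*val == 4
Before d := acc - 8: 2*mem[acc + 2] != acc - 4 || 3*val == 4
Before val := j - 7: 2*mem[acc + 2] != acc - 4 || 3*j == 25
Before the loop (bound <=2), unroll the exhaustion recursion (WP_0 = exit-now case; WP_j = one more guarded iteration, up to j = 2):
  WP_0: (!(n < 15)) && (2*mem[acc + 2] != acc - 4 || 3*j == 25)
  WP_1: (n < 15 ==> ((!(n < 15)) && (2*mem[acc + 2] != acc - 4 || 3*j == 25))) && ((!(n < 15)) ==> (2*mem[acc + 2] != acc - 4 || 3*j == 25))
  WP_2: (n < 15 ==> ((n < 15 ==> ((!(n < 15)) && (2*mem[acc + 2] != acc - 4 || 3*j == 25))) && ((!(n < 15)) ==> (2*mem[acc + 2] != acc - 4 || 3*j == 25)))) && ((!(n < 15)) ==> (2*mem[acc + 2] != acc - 4 || 3*j == 25))
So before the loop: (n < 15 ==> ((n < 15 ==> ((!(n < 15)) && (2*mem[acc + 2] != acc - 4 || 3*j == 25))) && ((!(n < 15)) ==> (2*mem[acc + 2] != acc - 4 || 3*j == 25)))) && ((!(n < 15)) ==> (2*mem[acc + 2] != acc - 4 || 3*j == 25))
The weakest precondition is (n < 15 ==> ((n < 15 ==> ((!(n < 15)) && (2*mem[acc + 2] != acc - 4 || 3*j == 25))) && ((!(n < 15)) ==> (2*mem[acc + 2] != acc - 4 || 3*j == 25)))) && ((!(n < 15)) ==> (2*mem[acc + 2] != acc - 4 || 3*j == 25)).
Check whether (n < 15 ==> ((n < 15 ==> ((!(n < 15)) && (2*mem[-3] != -9 || 3*j == 25))) && ((!(n < 15)) ==> (2*mem[-3] != -9 || 3*j == 25)))) && ((!(n < 15)) ==> (2*mem[-3] != -9 || 3*j == 25)) && acc == -5 implies it.
Every state satisfying the precondition satisfies the weakest precondition: the implication holds.
Answer: valid


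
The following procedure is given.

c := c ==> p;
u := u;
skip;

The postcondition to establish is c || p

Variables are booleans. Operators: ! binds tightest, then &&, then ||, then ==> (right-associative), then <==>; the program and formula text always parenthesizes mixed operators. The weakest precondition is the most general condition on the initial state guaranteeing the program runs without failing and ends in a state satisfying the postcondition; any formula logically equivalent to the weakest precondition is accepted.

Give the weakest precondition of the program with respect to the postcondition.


Working backward. After the program, c || p must hold.
Before skip: c || p
Before u := u: c || p
Before c := c ==> p: (c ==> p) || p
Answer: WP = (c ==> p) || p


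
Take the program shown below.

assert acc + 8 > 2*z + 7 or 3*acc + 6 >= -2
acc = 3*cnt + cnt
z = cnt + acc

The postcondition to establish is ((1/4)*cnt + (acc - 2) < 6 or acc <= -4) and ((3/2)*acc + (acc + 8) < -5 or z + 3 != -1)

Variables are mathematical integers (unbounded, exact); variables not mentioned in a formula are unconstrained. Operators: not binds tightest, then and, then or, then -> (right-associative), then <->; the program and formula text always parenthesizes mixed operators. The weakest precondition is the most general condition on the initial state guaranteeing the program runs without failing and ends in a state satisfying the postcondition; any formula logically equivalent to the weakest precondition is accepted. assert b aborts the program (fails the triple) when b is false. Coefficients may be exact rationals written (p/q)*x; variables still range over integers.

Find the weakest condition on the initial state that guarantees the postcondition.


Working backward. After the program, the postcondition ((1/4)*cnt + (acc - 2) < 6 or acc <= -4) and ((3/2)*acc + (acc + 8) < -5 or z + 3 != -1) must hold; in canonical form it is (acc + (1/4)*cnt < 8 or acc <= -4) and ((5/2)*acc < -13 or z != -4).
Before z := cnt + acc: (acc + (1/4)*cnt < 8 or acc <= -4) and ((5/2)*acc < -13 or acc + cnt != -4)
Before acc := 3*cnt + cnt: ((17/4)*cnt < 8 or 4*cnt <= -4) and (10*cnt < -13 or 5*cnt != -4)
Before assert acc + 8 > 2*z + 7 or 3*acc + 6 >= -2: (acc > 2*z - 1 or 3*acc >= -8) and ((17/4)*cnt < 8 or 4*cnt <= -4) and (10*cnt < -13 or 5*cnt != -4)
Answer: WP = (acc > 2*z - 1 or 3*acc >= -8) and ((17/4)*cnt < 8 or 4*cnt <= -4) and (10*cnt < -13 or 5*cnt != -4)


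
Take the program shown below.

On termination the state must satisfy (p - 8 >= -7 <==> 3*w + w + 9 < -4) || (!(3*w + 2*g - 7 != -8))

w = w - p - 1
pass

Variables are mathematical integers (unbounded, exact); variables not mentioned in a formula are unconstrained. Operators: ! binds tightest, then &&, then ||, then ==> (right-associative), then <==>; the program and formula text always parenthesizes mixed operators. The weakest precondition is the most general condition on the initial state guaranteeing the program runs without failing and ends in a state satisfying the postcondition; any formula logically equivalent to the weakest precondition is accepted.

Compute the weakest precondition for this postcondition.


Working backward. After the program, the postcondition (p - 8 >= -7 <==> 3*w + w + 9 < -4) || (!(3*w + 2*g - 7 != -8)) must hold; in canonical form it is (p >= 1 <==> 4*w < -13) || (!(2*g + 3*w != -1)).
Before skip: (p >= 1 <==> 4*w < -13) || (!(2*g + 3*w != -1))
Before w := w - p - 1: (p >= 1 <==> 4*w < 4*p - 9) || (!(2*g + 3*w != 3*p + 2))
Answer: WP = (p >= 1 <==> 4*w < 4*p - 9) || (!(2*g + 3*w != 3*p + 2))


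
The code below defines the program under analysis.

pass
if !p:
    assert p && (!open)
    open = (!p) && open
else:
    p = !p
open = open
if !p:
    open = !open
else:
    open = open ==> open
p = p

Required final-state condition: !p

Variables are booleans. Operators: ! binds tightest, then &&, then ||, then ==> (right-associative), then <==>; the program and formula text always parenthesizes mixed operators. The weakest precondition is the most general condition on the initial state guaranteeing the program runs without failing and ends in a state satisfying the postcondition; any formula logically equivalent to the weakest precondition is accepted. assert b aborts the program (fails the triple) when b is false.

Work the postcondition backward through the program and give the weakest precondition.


Working backward. After the program, !p must hold.
Before p := p: !p
Then branch requires !p; else branch requires !p.
Before the if: p ==> (!p)
Before open := open: p ==> (!p)
Then branch requires p && (!open) && (p ==> (!p)); else branch requires (!p) ==> p.
Before the if: ((!p) ==> (p && (!open) && (p ==> (!p)))) && (p ==> ((!p) ==> p))
Before skip: ((!p) ==> (p && (!open) && (p ==> (!p)))) && (p ==> ((!p) ==> p))
Answer: WP = ((!p) ==> (p && (!open) && (p ==> (!p)))) && (p ==> ((!p) ==> p))


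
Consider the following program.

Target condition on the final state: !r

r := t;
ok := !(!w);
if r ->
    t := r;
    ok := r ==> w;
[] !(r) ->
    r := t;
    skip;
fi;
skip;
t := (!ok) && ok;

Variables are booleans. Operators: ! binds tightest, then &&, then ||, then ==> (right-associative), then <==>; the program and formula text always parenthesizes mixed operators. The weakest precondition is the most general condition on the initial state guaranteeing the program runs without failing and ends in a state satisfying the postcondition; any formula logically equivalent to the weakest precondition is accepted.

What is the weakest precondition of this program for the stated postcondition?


Working backward. After the program, !r must hold.
Before t := (!ok) && ok: !r
Before skip: !r
Then branch requires !r; else branch requires !t.
Before the if: (r ==> (!r)) && ((!r) ==> (!t))
Before ok := !(!w): (r ==> (!r)) && ((!r) ==> (!t))
Before r := t: t ==> (!t)
Answer: WP = t ==> (!t)


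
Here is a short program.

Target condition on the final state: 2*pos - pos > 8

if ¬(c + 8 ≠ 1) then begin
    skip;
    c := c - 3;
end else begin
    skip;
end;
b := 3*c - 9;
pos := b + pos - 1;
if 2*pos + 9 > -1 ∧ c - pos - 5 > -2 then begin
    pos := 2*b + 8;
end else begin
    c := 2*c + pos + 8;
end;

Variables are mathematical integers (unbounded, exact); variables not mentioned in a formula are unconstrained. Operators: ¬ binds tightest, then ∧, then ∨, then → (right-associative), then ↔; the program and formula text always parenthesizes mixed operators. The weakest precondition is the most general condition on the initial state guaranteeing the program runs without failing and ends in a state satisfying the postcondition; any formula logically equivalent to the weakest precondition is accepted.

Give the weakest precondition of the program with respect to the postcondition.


Working backward. After the program, the postcondition 2*pos - pos > 8 must hold; in canonical form it is pos > 8.
Then branch requires 2*b > 0; else branch requires pos > 8.
Before the if: ((2*pos > -10 ∧ c > pos + 3) → 2*b > 0) ∧ ((¬(2*pos > -10 ∧ c > pos + 3)) → pos > 8)
Before pos := b + pos - 1: ((2*b + 2*pos > -8 ∧ c > b + pos + 2) → 2*b > 0) ∧ ((¬(2*b + 2*pos > -8 ∧ c > b + pos + 2)) → b + pos > 9)
Before b := 3*c - 9: ((6*c + 2*pos > 10 ∧ 2*c + pos < 7) → 6*c > 18) ∧ ((¬(6*c + 2*pos > 10 ∧ 2*c + pos < 7)) → 3*c + pos > 18)
Then branch requires ((6*c + 2*pos > 28 ∧ 2*c + pos < 13) → 6*c > 36) ∧ ((¬(6*c + 2*pos > 28 ∧ 2*c + pos < 13)) → 3*c + pos > 27); else branch requires ((6*c + 2*pos > 10 ∧ 2*c + pos < 7) → 6*c > 18) ∧ ((¬(6*c + 2*pos > 10 ∧ 2*c + pos < 7)) → 3*c + pos > 18).
Before the if: ((¬(c ≠ -7)) → (((6*c + 2*pos > 28 ∧ 2*c + pos < 13) → 6*c > 36) ∧ ((¬(6*c + 2*pos > 28 ∧ 2*c + pos < 13)) → 3*c + pos > 27))) ∧ (c ≠ -7 → (((6*c + 2*pos > 10 ∧ 2*c + pos < 7) → 6*c > 18) ∧ ((¬(6*c + 2*pos > 10 ∧ 2*c + pos < 7)) → 3*c + pos > 18)))
Answer: WP = ((¬(c ≠ -7)) → (((6*c + 2*pos > 28 ∧ 2*c + pos < 13) → 6*c > 36) ∧ ((¬(6*c + 2*pos > 28 ∧ 2*c + pos < 13)) → 3*c + pos > 27))) ∧ (c ≠ -7 → (((6*c + 2*pos > 10 ∧ 2*c + pos < 7) → 6*c > 18) ∧ ((¬(6*c + 2*pos > 10 ∧ 2*c + pos < 7)) → 3*c + pos > 18)))


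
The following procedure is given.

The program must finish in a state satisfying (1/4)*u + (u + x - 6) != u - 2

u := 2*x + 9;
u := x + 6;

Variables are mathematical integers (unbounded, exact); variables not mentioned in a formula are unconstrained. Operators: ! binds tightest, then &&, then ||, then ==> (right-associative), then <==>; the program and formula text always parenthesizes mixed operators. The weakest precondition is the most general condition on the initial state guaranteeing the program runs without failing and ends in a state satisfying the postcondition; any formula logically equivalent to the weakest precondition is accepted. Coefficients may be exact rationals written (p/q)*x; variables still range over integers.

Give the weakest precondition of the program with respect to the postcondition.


Working backward. After the program, the postcondition (1/4)*u + (u + x - 6) != u - 2 must hold; in canonical form it is (1/4)*u + x != 4.
Before u := x + 6: (5/4)*x != 5/2
Before u := 2*x + 9: (5/4)*x != 5/2
Answer: WP = (5/4)*x != 5/2


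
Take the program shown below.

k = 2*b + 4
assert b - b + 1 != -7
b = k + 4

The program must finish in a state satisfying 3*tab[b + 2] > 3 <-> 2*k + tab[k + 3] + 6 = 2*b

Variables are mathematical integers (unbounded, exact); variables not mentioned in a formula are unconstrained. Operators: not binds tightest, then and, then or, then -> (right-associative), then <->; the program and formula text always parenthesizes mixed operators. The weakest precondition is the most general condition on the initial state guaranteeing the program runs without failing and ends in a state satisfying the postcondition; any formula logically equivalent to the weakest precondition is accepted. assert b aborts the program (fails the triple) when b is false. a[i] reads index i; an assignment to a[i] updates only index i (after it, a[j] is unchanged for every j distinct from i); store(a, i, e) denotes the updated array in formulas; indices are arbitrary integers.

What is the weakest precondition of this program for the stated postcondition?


Working backward. After the program, the postcondition 3*tab[b + 2] > 3 <-> 2*k + tab[k + 3] + 6 = 2*b must hold; in canonical form it is 3*tab[b + 2] > 3 <-> tab[k + 3] + 2*k = 2*b - 6.
Before b := k + 4: 3*tab[k + 6] > 3 <-> tab[k + 3] = 2
Before assert b - b + 1 != -7: 3*tab[k + 6] > 3 <-> tab[k + 3] = 2
Before k := 2*b + 4: 3*tab[2*b + 10] > 3 <-> tab[2*b + 7] = 2
Answer: WP = 3*tab[2*b + 10] > 3 <-> tab[2*b + 7] = 2


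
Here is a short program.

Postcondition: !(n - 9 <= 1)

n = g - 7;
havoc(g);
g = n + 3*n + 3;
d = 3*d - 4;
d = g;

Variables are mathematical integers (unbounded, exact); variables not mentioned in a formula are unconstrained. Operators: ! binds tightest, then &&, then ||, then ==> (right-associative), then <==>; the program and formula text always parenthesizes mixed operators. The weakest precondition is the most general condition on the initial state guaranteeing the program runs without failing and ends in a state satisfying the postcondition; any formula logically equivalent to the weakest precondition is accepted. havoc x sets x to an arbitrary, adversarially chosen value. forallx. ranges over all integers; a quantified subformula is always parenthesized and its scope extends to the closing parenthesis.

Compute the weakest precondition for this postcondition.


Working backward. After the program, the postcondition !(n - 9 <= 1) must hold; in canonical form it is !(n <= 10).
Before d := g: !(n <= 10)
Before d := 3*d - 4: !(n <= 10)
Before g := n + 3*n + 3: !(n <= 10)
Before havoc g: !(n <= 10)
Before n := g - 7: !(g <= 17)
Answer: WP = !(g <= 17)


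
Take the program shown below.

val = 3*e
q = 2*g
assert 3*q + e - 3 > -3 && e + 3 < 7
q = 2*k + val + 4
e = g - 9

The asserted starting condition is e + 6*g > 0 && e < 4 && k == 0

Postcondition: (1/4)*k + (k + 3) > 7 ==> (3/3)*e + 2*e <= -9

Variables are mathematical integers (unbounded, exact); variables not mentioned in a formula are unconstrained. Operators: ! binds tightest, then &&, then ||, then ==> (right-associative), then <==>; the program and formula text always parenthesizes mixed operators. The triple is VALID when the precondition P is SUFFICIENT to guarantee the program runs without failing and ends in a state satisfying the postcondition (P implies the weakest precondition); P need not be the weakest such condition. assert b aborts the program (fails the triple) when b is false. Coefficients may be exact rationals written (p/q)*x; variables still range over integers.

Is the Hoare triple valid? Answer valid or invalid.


Working backward. After the program, the postcondition (1/4)*k + (k + 3) > 7 ==> (3/3)*e + 2*e <= -9 must hold; in canonical form it is (5/4)*k > 4 ==> 3*e <= -9.
Before e := g - 9: (5/4)*k > 4 ==> 3*g <= 18
Before q := 2*k + val + 4: (5/4)*k > 4 ==> 3*g <= 18
Before assert 3*q + e - 3 > -3 && e + 3 < 7: e + 3*q > 0 && e < 4 && ((5/4)*k > 4 ==> 3*g <= 18)
Before q := 2*g: e + 6*g > 0 && e < 4 && ((5/4)*k > 4 ==> 3*g <= 18)
Before val := 3*e: e + 6*g > 0 && e < 4 && ((5/4)*k > 4 ==> 3*g <= 18)
The weakest precondition is e + 6*g > 0 && e < 4 && ((5/4)*k > 4 ==> 3*g <= 18).
Check whether e + 6*g > 0 && e < 4 && k == 0 implies it.
Every state satisfying the precondition satisfies the weakest precondition: the implication holds.
Answer: valid


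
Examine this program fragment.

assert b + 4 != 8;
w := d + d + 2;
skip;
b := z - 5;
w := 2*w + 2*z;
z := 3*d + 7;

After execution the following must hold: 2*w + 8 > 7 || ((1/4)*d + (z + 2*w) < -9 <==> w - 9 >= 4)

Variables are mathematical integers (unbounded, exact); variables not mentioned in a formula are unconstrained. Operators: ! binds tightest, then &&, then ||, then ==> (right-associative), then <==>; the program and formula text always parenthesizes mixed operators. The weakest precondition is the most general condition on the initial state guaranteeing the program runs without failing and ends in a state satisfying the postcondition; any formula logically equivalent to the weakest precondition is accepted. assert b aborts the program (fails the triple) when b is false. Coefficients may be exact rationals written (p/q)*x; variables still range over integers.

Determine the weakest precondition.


Working backward. After the program, the postcondition 2*w + 8 > 7 || ((1/4)*d + (z + 2*w) < -9 <==> w - 9 >= 4) must hold; in canonical form it is 2*w > -1 || ((1/4)*d + 2*w + z < -9 <==> w >= 13).
Before z := 3*d + 7: 2*w > -1 || ((13/4)*d + 2*w < -16 <==> w >= 13)
Before w := 2*w + 2*z: 4*w + 4*z > -1 || ((13/4)*d + 4*w + 4*z < -16 <==> 2*w + 2*z >= 13)
Before b := z - 5: 4*w + 4*z > -1 || ((13/4)*d + 4*w + 4*z < -16 <==> 2*w + 2*z >= 13)
Before skip: 4*w + 4*z > -1 || ((13/4)*d + 4*w + 4*z < -16 <==> 2*w + 2*z >= 13)
Before w := d + d + 2: 8*d + 4*z > -9 || ((45/4)*d + 4*z < -24 <==> 4*d + 2*z >= 9)
Before assert b + 4 != 8: b != 4 && (8*d + 4*z > -9 || ((45/4)*d + 4*z < -24 <==> 4*d + 2*z >= 9))
Answer: WP = b != 4 && (8*d + 4*z > -9 || ((45/4)*d + 4*z < -24 <==> 4*d + 2*z >= 9))


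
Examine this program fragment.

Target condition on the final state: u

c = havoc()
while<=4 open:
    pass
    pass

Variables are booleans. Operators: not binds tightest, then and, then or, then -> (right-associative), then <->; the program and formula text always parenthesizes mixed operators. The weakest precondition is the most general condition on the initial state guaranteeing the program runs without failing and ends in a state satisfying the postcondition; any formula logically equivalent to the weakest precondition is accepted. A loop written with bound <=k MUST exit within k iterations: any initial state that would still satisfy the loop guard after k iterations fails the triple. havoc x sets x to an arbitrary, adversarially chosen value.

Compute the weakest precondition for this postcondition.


Working backward. After the program, u must hold.
Before the loop (bound <=4), unroll the exhaustion recursion (WP_0 = exit-now case; WP_j = one more guarded iteration, up to j = 4):
  WP_0: (not open) and u
  WP_1: (open -> ((not open) and u)) and ((not open) -> u)
  WP_2: (open -> ((open -> ((not open) and u)) and ((not open) -> u))) and ((not open) -> u)
  WP_3: (open -> ((open -> ((open -> ((not open) and u)) and ((not open) -> u))) and ((not open) -> u))) and ((not open) -> u)
  WP_4: (open -> ((open -> ((open -> ((open -> ((not open) and u)) and ((not open) -> u))) and ((not open) -> u))) and ((not open) -> u))) and ((not open) -> u)
So before the loop: (open -> ((open -> ((open -> ((open -> ((not open) and u)) and ((not open) -> u))) and ((not open) -> u))) and ((not open) -> u))) and ((not open) -> u)
Before havoc c: (open -> ((open -> ((open -> ((open -> ((not open) and u)) and ((not open) -> u))) and ((not open) -> u))) and ((not open) -> u))) and ((not open) -> u)
Answer: WP = (open -> ((open -> ((open -> ((open -> ((not open) and u)) and ((not open) -> u))) and ((not open) -> u))) and ((not open) -> u))) and ((not open) -> u)


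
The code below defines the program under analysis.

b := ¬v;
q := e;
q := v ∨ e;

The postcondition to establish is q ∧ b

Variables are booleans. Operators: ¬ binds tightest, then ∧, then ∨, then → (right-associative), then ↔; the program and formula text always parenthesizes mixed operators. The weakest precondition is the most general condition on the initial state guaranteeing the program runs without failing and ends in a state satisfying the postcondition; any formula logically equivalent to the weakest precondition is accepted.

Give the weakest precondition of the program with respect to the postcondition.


Working backward. After the program, q ∧ b must hold.
Before q := v ∨ e: (v ∨ e) ∧ b
Before q := e: (v ∨ e) ∧ b
Before b := ¬v: (v ∨ e) ∧ (¬v)
Answer: WP = (v ∨ e) ∧ (¬v)


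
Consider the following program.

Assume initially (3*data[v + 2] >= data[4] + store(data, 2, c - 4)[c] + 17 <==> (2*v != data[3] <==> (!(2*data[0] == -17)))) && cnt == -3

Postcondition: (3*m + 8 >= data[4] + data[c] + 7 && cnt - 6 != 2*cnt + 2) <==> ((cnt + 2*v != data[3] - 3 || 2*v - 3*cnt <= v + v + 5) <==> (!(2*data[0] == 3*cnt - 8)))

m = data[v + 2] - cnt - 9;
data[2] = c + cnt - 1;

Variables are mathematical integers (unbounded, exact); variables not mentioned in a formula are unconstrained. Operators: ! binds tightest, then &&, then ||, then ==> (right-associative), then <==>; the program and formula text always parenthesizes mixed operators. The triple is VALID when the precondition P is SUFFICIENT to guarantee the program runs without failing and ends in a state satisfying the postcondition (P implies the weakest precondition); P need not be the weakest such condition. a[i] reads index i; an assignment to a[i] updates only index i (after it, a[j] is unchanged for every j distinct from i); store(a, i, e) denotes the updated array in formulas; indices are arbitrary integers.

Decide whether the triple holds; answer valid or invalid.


Working backward. After the program, the postcondition (3*m + 8 >= data[4] + data[c] + 7 && cnt - 6 != 2*cnt + 2) <==> ((cnt + 2*v != data[3] - 3 || 2*v - 3*cnt <= v + v + 5) <==> (!(2*data[0] == 3*cnt - 8))) must hold; in canonical form it is (3*m >= data[4] + data[c] - 1 && cnt != -8) <==> ((cnt + 2*v != data[3] - 3 || 3*cnt >= -5) <==> (!(2*data[0] == 3*cnt - 8))).
Before data[2] := c + cnt - 1: (3*m >= data[4] + store(data, 2, c + cnt - 1)[c] - 1 && cnt != -8) <==> ((cnt + 2*v != data[3] - 3 || 3*cnt >= -5) <==> (!(2*data[0] == 3*cnt - 8)))
Before m := data[v + 2] - cnt - 9: (3*data[v + 2] >= data[4] + store(data, 2, c + cnt - 1)[c] + 3*cnt + 26 && cnt != -8) <==> ((cnt + 2*v != data[3] - 3 || 3*cnt >= -5) <==> (!(2*data[0] == 3*cnt - 8)))
The weakest precondition is (3*data[v + 2] >= data[4] + store(data, 2, c + cnt - 1)[c] + 3*cnt + 26 && cnt != -8) <==> ((cnt + 2*v != data[3] - 3 || 3*cnt >= -5) <==> (!(2*data[0] == 3*cnt - 8))).
Check whether (3*data[v + 2] >= data[4] + store(data, 2, c - 4)[c] + 17 <==> (2*v != data[3] <==> (!(2*data[0] == -17)))) && cnt == -3 implies it.
Every state satisfying the precondition satisfies the weakest precondition: the implication holds.
Answer: valid


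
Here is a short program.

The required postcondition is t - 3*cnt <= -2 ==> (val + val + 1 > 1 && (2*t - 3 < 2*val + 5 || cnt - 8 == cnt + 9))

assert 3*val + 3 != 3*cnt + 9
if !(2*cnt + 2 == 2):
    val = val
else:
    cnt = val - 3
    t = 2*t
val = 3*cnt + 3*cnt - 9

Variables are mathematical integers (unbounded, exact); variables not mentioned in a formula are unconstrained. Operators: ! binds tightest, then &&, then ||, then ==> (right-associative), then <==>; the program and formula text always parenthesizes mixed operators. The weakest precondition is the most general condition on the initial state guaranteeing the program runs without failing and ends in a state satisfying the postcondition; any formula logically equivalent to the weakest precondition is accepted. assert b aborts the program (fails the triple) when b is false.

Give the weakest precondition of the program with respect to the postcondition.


Working backward. After the program, the postcondition t - 3*cnt <= -2 ==> (val + val + 1 > 1 && (2*t - 3 < 2*val + 5 || cnt - 8 == cnt + 9)) must hold; in canonical form it is t <= 3*cnt - 2 ==> (2*val > 0 && 2*t < 2*val + 8).
Before val := 3*cnt + 3*cnt - 9: t <= 3*cnt - 2 ==> (12*cnt > 18 && 2*t < 12*cnt - 10)
Then branch requires t <= 3*cnt - 2 ==> (12*cnt > 18 && 2*t < 12*cnt - 10); else branch requires 2*t <= 3*val - 11 ==> (12*val > 54 && 4*t < 12*val - 46).
Before the if: ((!(2*cnt == 0)) ==> (t <= 3*cnt - 2 ==> (12*cnt > 18 && 2*t < 12*cnt - 10))) && (2*cnt == 0 ==> (2*t <= 3*val - 11 ==> (12*val > 54 && 4*t < 12*val - 46)))
Before assert 3*val + 3 != 3*cnt + 9: 3*val != 3*cnt + 6 && ((!(2*cnt == 0)) ==> (t <= 3*cnt - 2 ==> (12*cnt > 18 && 2*t < 12*cnt - 10))) && (2*cnt == 0 ==> (2*t <= 3*val - 11 ==> (12*val > 54 && 4*t < 12*val - 46)))
Answer: WP = 3*val != 3*cnt + 6 && ((!(2*cnt == 0)) ==> (t <= 3*cnt - 2 ==> (12*cnt > 18 && 2*t < 12*cnt - 10))) && (2*cnt == 0 ==> (2*t <= 3*val - 11 ==> (12*val > 54 && 4*t < 12*val - 46)))


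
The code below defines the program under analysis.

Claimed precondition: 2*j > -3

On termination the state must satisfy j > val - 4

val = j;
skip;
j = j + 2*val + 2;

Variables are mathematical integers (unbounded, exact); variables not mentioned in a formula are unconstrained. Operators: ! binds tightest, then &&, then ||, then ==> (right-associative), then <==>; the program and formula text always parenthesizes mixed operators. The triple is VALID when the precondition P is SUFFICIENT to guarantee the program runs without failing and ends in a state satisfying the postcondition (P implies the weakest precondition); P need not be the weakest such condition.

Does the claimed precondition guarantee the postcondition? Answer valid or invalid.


Working backward. After the program, j > val - 4 must hold.
Before j := j + 2*val + 2: j + val > -6
Before skip: j + val > -6
Before val := j: 2*j > -6
The weakest precondition is 2*j > -6.
Check whether 2*j > -3 implies it.
Every state satisfying the precondition satisfies the weakest precondition: the implication holds.
Answer: valid


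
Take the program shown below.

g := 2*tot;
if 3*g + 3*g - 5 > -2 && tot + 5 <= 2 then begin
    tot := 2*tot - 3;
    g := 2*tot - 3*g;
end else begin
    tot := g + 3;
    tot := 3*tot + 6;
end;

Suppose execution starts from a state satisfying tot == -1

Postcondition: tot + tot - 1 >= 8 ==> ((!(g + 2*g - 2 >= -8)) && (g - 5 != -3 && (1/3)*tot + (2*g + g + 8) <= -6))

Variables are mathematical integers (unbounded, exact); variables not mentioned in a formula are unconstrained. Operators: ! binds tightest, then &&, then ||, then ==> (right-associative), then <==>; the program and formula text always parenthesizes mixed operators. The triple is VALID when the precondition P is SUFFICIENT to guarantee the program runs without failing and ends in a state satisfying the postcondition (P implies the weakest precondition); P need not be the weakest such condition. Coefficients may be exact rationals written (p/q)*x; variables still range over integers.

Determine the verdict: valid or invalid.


Working backward. After the program, the postcondition tot + tot - 1 >= 8 ==> ((!(g + 2*g - 2 >= -8)) && (g - 5 != -3 && (1/3)*tot + (2*g + g + 8) <= -6)) must hold; in canonical form it is 2*tot >= 9 ==> ((!(3*g >= -6)) && g != 2 && 3*g + (1/3)*tot <= -14).
Then branch requires 4*tot >= 15 ==> ((!(12*tot >= 9*g + 12)) && 4*tot != 3*g + 8 && (38/3)*tot <= 9*g + 5); else branch requires 6*g >= -21 ==> ((!(3*g >= -6)) && g != 2 && 4*g <= -19).
Before the if: ((6*g > 3 && tot <= -3) ==> (4*tot >= 15 ==> ((!(12*tot >= 9*g + 12)) && 4*tot != 3*g + 8 && (38/3)*tot <= 9*g + 5))) && ((!(6*g > 3 && tot <= -3)) ==> (6*g >= -21 ==> ((!(3*g >= -6)) && g != 2 && 4*g <= -19)))
Before g := 2*tot: ((12*tot > 3 && tot <= -3) ==> (4*tot >= 15 ==> ((!(6*tot <= -12)) && 2*tot != -8 && (16/3)*tot >= -5))) && ((!(12*tot > 3 && tot <= -3)) ==> (12*tot >= -21 ==> ((!(6*tot >= -6)) && 2*tot != 2 && 8*tot <= -19)))
The weakest precondition is ((12*tot > 3 && tot <= -3) ==> (4*tot >= 15 ==> ((!(6*tot <= -12)) && 2*tot != -8 && (16/3)*tot >= -5))) && ((!(12*tot > 3 && tot <= -3)) ==> (12*tot >= -21 ==> ((!(6*tot >= -6)) && 2*tot != 2 && 8*tot <= -19))).
Check whether tot == -1 implies it.
Countermodel: at the initial state tot = -1, the precondition holds but the weakest precondition fails.
Answer: invalid


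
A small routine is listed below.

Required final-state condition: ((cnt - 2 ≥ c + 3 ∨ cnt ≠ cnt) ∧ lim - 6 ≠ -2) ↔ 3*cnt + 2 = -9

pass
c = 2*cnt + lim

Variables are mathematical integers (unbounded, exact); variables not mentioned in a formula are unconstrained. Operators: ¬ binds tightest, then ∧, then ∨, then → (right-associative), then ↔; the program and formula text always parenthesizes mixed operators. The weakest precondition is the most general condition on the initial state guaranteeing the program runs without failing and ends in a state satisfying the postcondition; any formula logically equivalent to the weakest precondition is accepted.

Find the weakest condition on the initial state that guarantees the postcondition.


Working backward. After the program, the postcondition ((cnt - 2 ≥ c + 3 ∨ cnt ≠ cnt) ∧ lim - 6 ≠ -2) ↔ 3*cnt + 2 = -9 must hold; in canonical form it is (cnt ≥ c + 5 ∧ lim ≠ 4) ↔ 3*cnt = -11.
Before c := 2*cnt + lim: (cnt + lim ≤ -5 ∧ lim ≠ 4) ↔ 3*cnt = -11
Before skip: (cnt + lim ≤ -5 ∧ lim ≠ 4) ↔ 3*cnt = -11
Answer: WP = (cnt + lim ≤ -5 ∧ lim ≠ 4) ↔ 3*cnt = -11


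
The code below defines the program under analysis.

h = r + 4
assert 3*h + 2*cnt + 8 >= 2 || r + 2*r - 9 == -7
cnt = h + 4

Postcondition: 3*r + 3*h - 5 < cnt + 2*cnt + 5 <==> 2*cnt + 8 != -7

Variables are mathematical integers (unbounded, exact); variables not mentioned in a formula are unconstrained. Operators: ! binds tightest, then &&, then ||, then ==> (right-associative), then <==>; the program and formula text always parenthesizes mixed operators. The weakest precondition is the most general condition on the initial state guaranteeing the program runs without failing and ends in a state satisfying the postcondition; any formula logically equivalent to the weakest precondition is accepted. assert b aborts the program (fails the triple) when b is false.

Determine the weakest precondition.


Working backward. After the program, the postcondition 3*r + 3*h - 5 < cnt + 2*cnt + 5 <==> 2*cnt + 8 != -7 must hold; in canonical form it is 3*h + 3*r < 3*cnt + 10 <==> 2*cnt != -15.
Before cnt := h + 4: 3*r < 22 <==> 2*h != -23
Before assert 3*h + 2*cnt + 8 >= 2 || r + 2*r - 9 == -7: (2*cnt + 3*h >= -6 || 3*r == 2) && (3*r < 22 <==> 2*h != -23)
Before h := r + 4: (2*cnt + 3*r >= -18 || 3*r == 2) && (3*r < 22 <==> 2*r != -31)
Answer: WP = (2*cnt + 3*r >= -18 || 3*r == 2) && (3*r < 22 <==> 2*r != -31)


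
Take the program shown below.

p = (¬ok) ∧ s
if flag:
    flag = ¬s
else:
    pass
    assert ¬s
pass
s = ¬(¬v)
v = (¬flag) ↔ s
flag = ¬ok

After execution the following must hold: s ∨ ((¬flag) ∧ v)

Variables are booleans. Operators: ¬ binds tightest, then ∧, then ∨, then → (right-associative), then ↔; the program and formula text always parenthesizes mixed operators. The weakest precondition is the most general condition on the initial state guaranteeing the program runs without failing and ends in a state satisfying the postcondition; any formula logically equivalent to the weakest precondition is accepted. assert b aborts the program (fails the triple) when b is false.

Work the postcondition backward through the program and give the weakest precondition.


Working backward. After the program, s ∨ ((¬flag) ∧ v) must hold.
Before flag := ¬ok: s ∨ (ok ∧ v)
Before v := (¬flag) ↔ s: s ∨ (ok ∧ ((¬flag) ↔ s))
Before s := ¬(¬v): v ∨ (ok ∧ ((¬flag) ↔ v))
Before skip: v ∨ (ok ∧ ((¬flag) ↔ v))
Then branch requires v ∨ (ok ∧ (s ↔ v)); else branch requires (¬s) ∧ (v ∨ (ok ∧ ((¬flag) ↔ v))).
Before the if: (flag → (v ∨ (ok ∧ (s ↔ v)))) ∧ ((¬flag) → ((¬s) ∧ (v ∨ (ok ∧ ((¬flag) ↔ v)))))
Before p := (¬ok) ∧ s: (flag → (v ∨ (ok ∧ (s ↔ v)))) ∧ ((¬flag) → ((¬s) ∧ (v ∨ (ok ∧ ((¬flag) ↔ v)))))
Answer: WP = (flag → (v ∨ (ok ∧ (s ↔ v)))) ∧ ((¬flag) → ((¬s) ∧ (v ∨ (ok ∧ ((¬flag) ↔ v)))))


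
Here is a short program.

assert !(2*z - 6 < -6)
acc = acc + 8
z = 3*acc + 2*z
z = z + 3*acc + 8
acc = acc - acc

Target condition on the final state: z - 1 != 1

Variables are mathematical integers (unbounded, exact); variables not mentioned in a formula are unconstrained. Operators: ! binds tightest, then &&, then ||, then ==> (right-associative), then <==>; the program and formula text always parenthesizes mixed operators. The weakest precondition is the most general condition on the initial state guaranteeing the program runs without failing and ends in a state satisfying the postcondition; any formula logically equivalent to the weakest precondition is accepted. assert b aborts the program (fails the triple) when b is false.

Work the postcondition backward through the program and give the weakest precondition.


Working backward. After the program, the postcondition z - 1 != 1 must hold; in canonical form it is z != 2.
Before acc := acc - acc: z != 2
Before z := z + 3*acc + 8: 3*acc + z != -6
Before z := 3*acc + 2*z: 6*acc + 2*z != -6
Before acc := acc + 8: 6*acc + 2*z != -54
Before assert !(2*z - 6 < -6): (!(2*z < 0)) && 6*acc + 2*z != -54
Answer: WP = (!(2*z < 0)) && 6*acc + 2*z != -54


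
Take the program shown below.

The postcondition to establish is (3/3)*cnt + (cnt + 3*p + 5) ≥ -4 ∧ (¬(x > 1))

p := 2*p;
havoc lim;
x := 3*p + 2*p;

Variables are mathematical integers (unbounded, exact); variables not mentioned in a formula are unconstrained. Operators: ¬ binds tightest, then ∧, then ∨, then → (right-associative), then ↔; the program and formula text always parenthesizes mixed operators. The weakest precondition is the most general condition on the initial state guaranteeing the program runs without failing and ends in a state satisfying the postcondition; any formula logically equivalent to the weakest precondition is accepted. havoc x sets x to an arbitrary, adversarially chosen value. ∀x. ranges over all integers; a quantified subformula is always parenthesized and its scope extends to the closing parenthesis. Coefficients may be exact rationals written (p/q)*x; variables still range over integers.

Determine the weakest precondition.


Working backward. After the program, the postcondition (3/3)*cnt + (cnt + 3*p + 5) ≥ -4 ∧ (¬(x > 1)) must hold; in canonical form it is 2*cnt + 3*p ≥ -9 ∧ (¬(x > 1)).
Before x := 3*p + 2*p: 2*cnt + 3*p ≥ -9 ∧ (¬(5*p > 1))
Before havoc lim: 2*cnt + 3*p ≥ -9 ∧ (¬(5*p > 1))
Before p := 2*p: 2*cnt + 6*p ≥ -9 ∧ (¬(10*p > 1))
Answer: WP = 2*cnt + 6*p ≥ -9 ∧ (¬(10*p > 1))


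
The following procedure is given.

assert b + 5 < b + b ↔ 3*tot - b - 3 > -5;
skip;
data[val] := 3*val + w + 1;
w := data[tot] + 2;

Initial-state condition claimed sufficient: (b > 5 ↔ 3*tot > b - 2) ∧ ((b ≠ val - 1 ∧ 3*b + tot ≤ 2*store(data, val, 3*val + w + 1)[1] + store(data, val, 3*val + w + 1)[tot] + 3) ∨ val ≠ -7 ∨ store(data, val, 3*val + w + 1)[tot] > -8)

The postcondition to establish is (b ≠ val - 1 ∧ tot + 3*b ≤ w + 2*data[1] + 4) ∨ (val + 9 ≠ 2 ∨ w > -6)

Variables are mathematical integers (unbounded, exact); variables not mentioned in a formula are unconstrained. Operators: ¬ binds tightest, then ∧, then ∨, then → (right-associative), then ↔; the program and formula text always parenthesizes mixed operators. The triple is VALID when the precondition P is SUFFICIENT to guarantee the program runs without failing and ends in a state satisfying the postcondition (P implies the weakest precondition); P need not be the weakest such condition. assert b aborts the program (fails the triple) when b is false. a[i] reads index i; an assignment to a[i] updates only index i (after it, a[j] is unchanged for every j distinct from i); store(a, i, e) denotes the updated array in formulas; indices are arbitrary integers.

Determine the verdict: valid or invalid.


Working backward. After the program, the postcondition (b ≠ val - 1 ∧ tot + 3*b ≤ w + 2*data[1] + 4) ∨ (val + 9 ≠ 2 ∨ w > -6) must hold; in canonical form it is (b ≠ val - 1 ∧ 3*b + tot ≤ 2*data[1] + w + 4) ∨ val ≠ -7 ∨ w > -6.
Before w := data[tot] + 2: (b ≠ val - 1 ∧ 3*b + tot ≤ 2*data[1] + data[tot] + 6) ∨ val ≠ -7 ∨ data[tot] > -8
Before data[val] := 3*val + w + 1: (b ≠ val - 1 ∧ 3*b + tot ≤ 2*store(data, val, 3*val + w + 1)[1] + store(data, val, 3*val + w + 1)[tot] + 6) ∨ val ≠ -7 ∨ store(data, val, 3*val + w + 1)[tot] > -8
Before skip: (b ≠ val - 1 ∧ 3*b + tot ≤ 2*store(data, val, 3*val + w + 1)[1] + store(data, val, 3*val + w + 1)[tot] + 6) ∨ val ≠ -7 ∨ store(data, val, 3*val + w + 1)[tot] > -8
Before assert b + 5 < b + b ↔ 3*tot - b - 3 > -5: (b > 5 ↔ 3*tot > b - 2) ∧ ((b ≠ val - 1 ∧ 3*b + tot ≤ 2*store(data, val, 3*val + w + 1)[1] + store(data, val, 3*val + w + 1)[tot] + 6) ∨ val ≠ -7 ∨ store(data, val, 3*val + w + 1)[tot] > -8)
The weakest precondition is (b > 5 ↔ 3*tot > b - 2) ∧ ((b ≠ val - 1 ∧ 3*b + tot ≤ 2*store(data, val, 3*val + w + 1)[1] + store(data, val, 3*val + w + 1)[tot] + 6) ∨ val ≠ -7 ∨ store(data, val, 3*val + w + 1)[tot] > -8).
Check whether (b > 5 ↔ 3*tot > b - 2) ∧ ((b ≠ val - 1 ∧ 3*b + tot ≤ 2*store(data, val, 3*val + w + 1)[1] + store(data, val, 3*val + w + 1)[tot] + 3) ∨ val ≠ -7 ∨ store(data, val, 3*val + w + 1)[tot] > -8) implies it.
Every state satisfying the precondition satisfies the weakest precondition: the implication holds.
Answer: valid


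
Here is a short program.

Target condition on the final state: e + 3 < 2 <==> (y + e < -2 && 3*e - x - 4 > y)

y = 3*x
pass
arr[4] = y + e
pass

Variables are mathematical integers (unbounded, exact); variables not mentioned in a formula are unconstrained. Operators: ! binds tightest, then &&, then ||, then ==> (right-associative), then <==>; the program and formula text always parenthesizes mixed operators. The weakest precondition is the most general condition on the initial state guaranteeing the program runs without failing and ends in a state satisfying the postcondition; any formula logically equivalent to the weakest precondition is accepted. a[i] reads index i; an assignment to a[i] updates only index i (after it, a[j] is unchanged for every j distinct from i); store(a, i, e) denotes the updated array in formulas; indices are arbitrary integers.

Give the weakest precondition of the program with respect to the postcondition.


Working backward. After the program, the postcondition e + 3 < 2 <==> (y + e < -2 && 3*e - x - 4 > y) must hold; in canonical form it is e < -1 <==> (e + y < -2 && 3*e > x + y + 4).
Before skip: e < -1 <==> (e + y < -2 && 3*e > x + y + 4)
Before arr[4] := y + e: e < -1 <==> (e + y < -2 && 3*e > x + y + 4)
Before skip: e < -1 <==> (e + y < -2 && 3*e > x + y + 4)
Before y := 3*x: e < -1 <==> (e + 3*x < -2 && 3*e > 4*x + 4)
Answer: WP = e < -1 <==> (e + 3*x < -2 && 3*e > 4*x + 4)
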